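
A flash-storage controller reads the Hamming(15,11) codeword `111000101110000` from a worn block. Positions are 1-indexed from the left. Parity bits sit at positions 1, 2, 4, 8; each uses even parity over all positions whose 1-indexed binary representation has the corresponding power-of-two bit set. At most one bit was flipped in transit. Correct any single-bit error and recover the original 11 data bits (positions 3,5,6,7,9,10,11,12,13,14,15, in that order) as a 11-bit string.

s1: b1⊕b3⊕b5⊕b7⊕b9⊕b11⊕b13⊕b15 = 1⊕1⊕0⊕1⊕1⊕1⊕0⊕0 = 1
s2: b2⊕b3⊕b6⊕b7⊕b10⊕b11⊕b14⊕b15 = 1⊕1⊕0⊕1⊕1⊕1⊕0⊕0 = 1
s4: b4⊕b5⊕b6⊕b7⊕b12⊕b13⊕b14⊕b15 = 0⊕0⊕0⊕1⊕0⊕0⊕0⊕0 = 1
s8: b8⊕b9⊕b10⊕b11⊕b12⊕b13⊕b14⊕b15 = 0⊕1⊕1⊕1⊕0⊕0⊕0⊕0 = 1
Syndrome (s8...s1) = 1111 → position 15.
Flip bit 15: corrected codeword = 111000101110001
Data bits at positions 3,5,6,7,9,10,11,12,13,14,15: 10011110001

10011110001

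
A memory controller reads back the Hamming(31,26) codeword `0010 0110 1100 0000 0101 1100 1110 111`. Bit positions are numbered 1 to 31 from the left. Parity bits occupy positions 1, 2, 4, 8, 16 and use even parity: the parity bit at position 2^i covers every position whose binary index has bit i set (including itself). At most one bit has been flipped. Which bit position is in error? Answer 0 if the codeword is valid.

s1: b1⊕b3⊕b5⊕b7⊕b9⊕b11⊕b13⊕b15⊕b17⊕b19⊕b21⊕b23⊕b25⊕b27⊕b29⊕b31 = 0⊕1⊕0⊕1⊕1⊕0⊕0⊕0⊕0⊕0⊕1⊕0⊕1⊕1⊕1⊕1 = 0
s2: b2⊕b3⊕b6⊕b7⊕b10⊕b11⊕b14⊕b15⊕b18⊕b19⊕b22⊕b23⊕b26⊕b27⊕b30⊕b31 = 0⊕1⊕1⊕1⊕1⊕0⊕0⊕0⊕1⊕0⊕1⊕0⊕1⊕1⊕1⊕1 = 0
s4: b4⊕b5⊕b6⊕b7⊕b12⊕b13⊕b14⊕b15⊕b20⊕b21⊕b22⊕b23⊕b28⊕b29⊕b30⊕b31 = 0⊕0⊕1⊕1⊕0⊕0⊕0⊕0⊕1⊕1⊕1⊕0⊕0⊕1⊕1⊕1 = 0
s8: b8⊕b9⊕b10⊕b11⊕b12⊕b13⊕b14⊕b15⊕b24⊕b25⊕b26⊕b27⊕b28⊕b29⊕b30⊕b31 = 0⊕1⊕1⊕0⊕0⊕0⊕0⊕0⊕0⊕1⊕1⊕1⊕0⊕1⊕1⊕1 = 0
s16: b16⊕b17⊕b18⊕b19⊕b20⊕b21⊕b22⊕b23⊕b24⊕b25⊕b26⊕b27⊕b28⊕b29⊕b30⊕b31 = 0⊕0⊕1⊕0⊕1⊕1⊕1⊕0⊕0⊕1⊕1⊕1⊕0⊕1⊕1⊕1 = 0
Syndrome (s16...s1) = 00000 → position 0 (no error).

0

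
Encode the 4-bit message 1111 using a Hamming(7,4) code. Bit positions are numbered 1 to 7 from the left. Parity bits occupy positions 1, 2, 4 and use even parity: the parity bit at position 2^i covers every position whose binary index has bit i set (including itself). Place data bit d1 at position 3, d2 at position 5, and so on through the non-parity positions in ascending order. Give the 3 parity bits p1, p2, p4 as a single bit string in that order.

Place data bits at non-power-of-two positions: b3=1, b5=1, b6=1, b7=1.
p1 = XOR of data positions {3,5,7} = 1⊕1⊕1 = 1
p2 = XOR of data positions {3,6,7} = 1⊕1⊕1 = 1
p4 = XOR of data positions {5,6,7} = 1⊕1⊕1 = 1
Parity bits p1,p2,p4 = 111

111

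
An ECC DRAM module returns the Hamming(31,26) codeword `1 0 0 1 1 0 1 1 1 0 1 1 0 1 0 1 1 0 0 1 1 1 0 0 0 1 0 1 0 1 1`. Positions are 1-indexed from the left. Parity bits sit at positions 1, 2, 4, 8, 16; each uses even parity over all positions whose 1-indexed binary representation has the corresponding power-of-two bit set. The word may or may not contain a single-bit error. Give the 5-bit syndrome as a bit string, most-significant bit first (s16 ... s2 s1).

11110

s1: b1⊕b3⊕b5⊕b7⊕b9⊕b11⊕b13⊕b15⊕b17⊕b19⊕b21⊕b23⊕b25⊕b27⊕b29⊕b31 = 1⊕0⊕1⊕1⊕1⊕1⊕0⊕0⊕1⊕0⊕1⊕0⊕0⊕0⊕0⊕1 = 0
s2: b2⊕b3⊕b6⊕b7⊕b10⊕b11⊕b14⊕b15⊕b18⊕b19⊕b22⊕b23⊕b26⊕b27⊕b30⊕b31 = 0⊕0⊕0⊕1⊕0⊕1⊕1⊕0⊕0⊕0⊕1⊕0⊕1⊕0⊕1⊕1 = 1
s4: b4⊕b5⊕b6⊕b7⊕b12⊕b13⊕b14⊕b15⊕b20⊕b21⊕b22⊕b23⊕b28⊕b29⊕b30⊕b31 = 1⊕1⊕0⊕1⊕1⊕0⊕1⊕0⊕1⊕1⊕1⊕0⊕1⊕0⊕1⊕1 = 1
s8: b8⊕b9⊕b10⊕b11⊕b12⊕b13⊕b14⊕b15⊕b24⊕b25⊕b26⊕b27⊕b28⊕b29⊕b30⊕b31 = 1⊕1⊕0⊕1⊕1⊕0⊕1⊕0⊕0⊕0⊕1⊕0⊕1⊕0⊕1⊕1 = 1
s16: b16⊕b17⊕b18⊕b19⊕b20⊕b21⊕b22⊕b23⊕b24⊕b25⊕b26⊕b27⊕b28⊕b29⊕b30⊕b31 = 1⊕1⊕0⊕0⊕1⊕1⊕1⊕0⊕0⊕0⊕1⊕0⊕1⊕0⊕1⊕1 = 1
Syndrome (s16...s1) = 11110 → position 30.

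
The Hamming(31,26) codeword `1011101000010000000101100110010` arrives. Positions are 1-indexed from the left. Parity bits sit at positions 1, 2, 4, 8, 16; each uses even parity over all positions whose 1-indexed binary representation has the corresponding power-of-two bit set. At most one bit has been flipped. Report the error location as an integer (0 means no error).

2

s1: b1⊕b3⊕b5⊕b7⊕b9⊕b11⊕b13⊕b15⊕b17⊕b19⊕b21⊕b23⊕b25⊕b27⊕b29⊕b31 = 1⊕1⊕1⊕1⊕0⊕0⊕0⊕0⊕0⊕0⊕0⊕1⊕0⊕1⊕0⊕0 = 0
s2: b2⊕b3⊕b6⊕b7⊕b10⊕b11⊕b14⊕b15⊕b18⊕b19⊕b22⊕b23⊕b26⊕b27⊕b30⊕b31 = 0⊕1⊕0⊕1⊕0⊕0⊕0⊕0⊕0⊕0⊕1⊕1⊕1⊕1⊕1⊕0 = 1
s4: b4⊕b5⊕b6⊕b7⊕b12⊕b13⊕b14⊕b15⊕b20⊕b21⊕b22⊕b23⊕b28⊕b29⊕b30⊕b31 = 1⊕1⊕0⊕1⊕1⊕0⊕0⊕0⊕1⊕0⊕1⊕1⊕0⊕0⊕1⊕0 = 0
s8: b8⊕b9⊕b10⊕b11⊕b12⊕b13⊕b14⊕b15⊕b24⊕b25⊕b26⊕b27⊕b28⊕b29⊕b30⊕b31 = 0⊕0⊕0⊕0⊕1⊕0⊕0⊕0⊕0⊕0⊕1⊕1⊕0⊕0⊕1⊕0 = 0
s16: b16⊕b17⊕b18⊕b19⊕b20⊕b21⊕b22⊕b23⊕b24⊕b25⊕b26⊕b27⊕b28⊕b29⊕b30⊕b31 = 0⊕0⊕0⊕0⊕1⊕0⊕1⊕1⊕0⊕0⊕1⊕1⊕0⊕0⊕1⊕0 = 0
Syndrome (s16...s1) = 00010 → position 2.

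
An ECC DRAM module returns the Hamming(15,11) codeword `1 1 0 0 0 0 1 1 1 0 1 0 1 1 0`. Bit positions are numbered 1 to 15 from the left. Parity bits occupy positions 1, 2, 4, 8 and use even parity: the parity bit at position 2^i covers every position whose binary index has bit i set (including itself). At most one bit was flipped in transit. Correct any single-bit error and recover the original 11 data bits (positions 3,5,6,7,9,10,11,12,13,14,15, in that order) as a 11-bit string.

00011010010

s1: b1⊕b3⊕b5⊕b7⊕b9⊕b11⊕b13⊕b15 = 1⊕0⊕0⊕1⊕1⊕1⊕1⊕0 = 1
s2: b2⊕b3⊕b6⊕b7⊕b10⊕b11⊕b14⊕b15 = 1⊕0⊕0⊕1⊕0⊕1⊕1⊕0 = 0
s4: b4⊕b5⊕b6⊕b7⊕b12⊕b13⊕b14⊕b15 = 0⊕0⊕0⊕1⊕0⊕1⊕1⊕0 = 1
s8: b8⊕b9⊕b10⊕b11⊕b12⊕b13⊕b14⊕b15 = 1⊕1⊕0⊕1⊕0⊕1⊕1⊕0 = 1
Syndrome (s8...s1) = 1101 → position 13.
Flip bit 13: corrected codeword = 110000111010010
Data bits at positions 3,5,6,7,9,10,11,12,13,14,15: 00011010010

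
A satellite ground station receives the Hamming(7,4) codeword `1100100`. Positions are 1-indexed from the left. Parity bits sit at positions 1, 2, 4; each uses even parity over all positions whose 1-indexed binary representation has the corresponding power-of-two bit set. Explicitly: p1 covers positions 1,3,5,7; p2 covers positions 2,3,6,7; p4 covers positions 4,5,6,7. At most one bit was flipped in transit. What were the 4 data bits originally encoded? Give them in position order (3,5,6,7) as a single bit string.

s1: b1⊕b3⊕b5⊕b7 = 1⊕0⊕1⊕0 = 0
s2: b2⊕b3⊕b6⊕b7 = 1⊕0⊕0⊕0 = 1
s4: b4⊕b5⊕b6⊕b7 = 0⊕1⊕0⊕0 = 1
Syndrome (s4...s1) = 110 → position 6.
Flip bit 6: corrected codeword = 1100110
Data bits at positions 3,5,6,7: 0110

0110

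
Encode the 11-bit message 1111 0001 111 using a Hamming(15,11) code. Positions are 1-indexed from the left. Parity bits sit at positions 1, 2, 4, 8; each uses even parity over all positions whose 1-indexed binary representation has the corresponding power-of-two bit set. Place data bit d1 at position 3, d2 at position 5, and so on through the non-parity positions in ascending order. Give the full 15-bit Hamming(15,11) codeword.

111111100001111

Place data bits at non-power-of-two positions: b3=1, b5=1, b6=1, b7=1, b9=0, b10=0, b11=0, b12=1, b13=1, b14=1, b15=1.
p1 = XOR of data positions {3,5,7,9,11,13,15} = 1⊕1⊕1⊕0⊕0⊕1⊕1 = 1
p2 = XOR of data positions {3,6,7,10,11,14,15} = 1⊕1⊕1⊕0⊕0⊕1⊕1 = 1
p4 = XOR of data positions {5,6,7,12,13,14,15} = 1⊕1⊕1⊕1⊕1⊕1⊕1 = 1
p8 = XOR of data positions {9,10,11,12,13,14,15} = 0⊕0⊕0⊕1⊕1⊕1⊕1 = 0
Codeword b1..b15 = 111111100001111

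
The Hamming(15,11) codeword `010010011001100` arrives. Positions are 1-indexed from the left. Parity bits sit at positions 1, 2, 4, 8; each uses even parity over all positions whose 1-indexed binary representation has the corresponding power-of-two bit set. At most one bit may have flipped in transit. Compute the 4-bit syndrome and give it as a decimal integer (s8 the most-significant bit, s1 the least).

7

s1: b1⊕b3⊕b5⊕b7⊕b9⊕b11⊕b13⊕b15 = 0⊕0⊕1⊕0⊕1⊕0⊕1⊕0 = 1
s2: b2⊕b3⊕b6⊕b7⊕b10⊕b11⊕b14⊕b15 = 1⊕0⊕0⊕0⊕0⊕0⊕0⊕0 = 1
s4: b4⊕b5⊕b6⊕b7⊕b12⊕b13⊕b14⊕b15 = 0⊕1⊕0⊕0⊕1⊕1⊕0⊕0 = 1
s8: b8⊕b9⊕b10⊕b11⊕b12⊕b13⊕b14⊕b15 = 1⊕1⊕0⊕0⊕1⊕1⊕0⊕0 = 0
Syndrome (s8...s1) = 0111 → position 7.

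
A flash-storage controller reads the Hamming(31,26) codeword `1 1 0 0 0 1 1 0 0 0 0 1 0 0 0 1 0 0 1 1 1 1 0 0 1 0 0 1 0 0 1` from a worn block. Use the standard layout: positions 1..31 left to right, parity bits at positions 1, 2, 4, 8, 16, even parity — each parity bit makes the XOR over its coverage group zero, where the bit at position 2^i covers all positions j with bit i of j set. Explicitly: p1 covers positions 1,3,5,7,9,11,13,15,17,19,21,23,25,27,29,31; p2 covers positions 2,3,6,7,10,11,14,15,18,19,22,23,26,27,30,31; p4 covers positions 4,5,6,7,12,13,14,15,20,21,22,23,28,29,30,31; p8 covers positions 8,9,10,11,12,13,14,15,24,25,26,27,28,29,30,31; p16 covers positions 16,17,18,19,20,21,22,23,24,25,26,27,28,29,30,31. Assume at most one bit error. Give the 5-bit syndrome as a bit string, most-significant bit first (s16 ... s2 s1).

00000

s1: b1⊕b3⊕b5⊕b7⊕b9⊕b11⊕b13⊕b15⊕b17⊕b19⊕b21⊕b23⊕b25⊕b27⊕b29⊕b31 = 1⊕0⊕0⊕1⊕0⊕0⊕0⊕0⊕0⊕1⊕1⊕0⊕1⊕0⊕0⊕1 = 0
s2: b2⊕b3⊕b6⊕b7⊕b10⊕b11⊕b14⊕b15⊕b18⊕b19⊕b22⊕b23⊕b26⊕b27⊕b30⊕b31 = 1⊕0⊕1⊕1⊕0⊕0⊕0⊕0⊕0⊕1⊕1⊕0⊕0⊕0⊕0⊕1 = 0
s4: b4⊕b5⊕b6⊕b7⊕b12⊕b13⊕b14⊕b15⊕b20⊕b21⊕b22⊕b23⊕b28⊕b29⊕b30⊕b31 = 0⊕0⊕1⊕1⊕1⊕0⊕0⊕0⊕1⊕1⊕1⊕0⊕1⊕0⊕0⊕1 = 0
s8: b8⊕b9⊕b10⊕b11⊕b12⊕b13⊕b14⊕b15⊕b24⊕b25⊕b26⊕b27⊕b28⊕b29⊕b30⊕b31 = 0⊕0⊕0⊕0⊕1⊕0⊕0⊕0⊕0⊕1⊕0⊕0⊕1⊕0⊕0⊕1 = 0
s16: b16⊕b17⊕b18⊕b19⊕b20⊕b21⊕b22⊕b23⊕b24⊕b25⊕b26⊕b27⊕b28⊕b29⊕b30⊕b31 = 1⊕0⊕0⊕1⊕1⊕1⊕1⊕0⊕0⊕1⊕0⊕0⊕1⊕0⊕0⊕1 = 0
Syndrome (s16...s1) = 00000 → position 0 (no error).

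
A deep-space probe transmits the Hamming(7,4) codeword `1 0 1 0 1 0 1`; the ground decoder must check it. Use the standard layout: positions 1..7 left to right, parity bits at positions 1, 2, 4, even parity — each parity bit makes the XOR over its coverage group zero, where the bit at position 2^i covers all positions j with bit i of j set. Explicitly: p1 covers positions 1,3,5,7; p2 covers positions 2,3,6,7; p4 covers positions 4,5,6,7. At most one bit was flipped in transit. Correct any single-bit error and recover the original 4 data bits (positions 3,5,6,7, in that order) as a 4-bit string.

s1: b1⊕b3⊕b5⊕b7 = 1⊕1⊕1⊕1 = 0
s2: b2⊕b3⊕b6⊕b7 = 0⊕1⊕0⊕1 = 0
s4: b4⊕b5⊕b6⊕b7 = 0⊕1⊕0⊕1 = 0
Syndrome (s4...s1) = 000 → position 0 (no error).
No correction needed.
Data bits at positions 3,5,6,7: 1101

1101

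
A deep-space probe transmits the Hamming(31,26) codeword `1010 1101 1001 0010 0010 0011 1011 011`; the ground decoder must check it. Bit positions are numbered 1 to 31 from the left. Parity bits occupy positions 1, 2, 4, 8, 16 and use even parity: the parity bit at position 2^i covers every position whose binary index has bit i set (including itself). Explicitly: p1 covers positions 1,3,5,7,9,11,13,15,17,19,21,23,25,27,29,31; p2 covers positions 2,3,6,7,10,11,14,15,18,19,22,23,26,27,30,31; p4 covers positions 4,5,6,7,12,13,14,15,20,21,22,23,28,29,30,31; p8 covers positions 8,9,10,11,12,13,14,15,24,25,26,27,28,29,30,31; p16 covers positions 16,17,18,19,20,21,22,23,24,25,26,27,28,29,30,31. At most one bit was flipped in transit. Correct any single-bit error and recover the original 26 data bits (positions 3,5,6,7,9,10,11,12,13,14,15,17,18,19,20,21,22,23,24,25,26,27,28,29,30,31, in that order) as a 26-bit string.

11101001001001000111011011

s1: b1⊕b3⊕b5⊕b7⊕b9⊕b11⊕b13⊕b15⊕b17⊕b19⊕b21⊕b23⊕b25⊕b27⊕b29⊕b31 = 1⊕1⊕1⊕0⊕1⊕0⊕0⊕1⊕0⊕1⊕0⊕1⊕1⊕1⊕0⊕1 = 0
s2: b2⊕b3⊕b6⊕b7⊕b10⊕b11⊕b14⊕b15⊕b18⊕b19⊕b22⊕b23⊕b26⊕b27⊕b30⊕b31 = 0⊕1⊕1⊕0⊕0⊕0⊕0⊕1⊕0⊕1⊕0⊕1⊕0⊕1⊕1⊕1 = 0
s4: b4⊕b5⊕b6⊕b7⊕b12⊕b13⊕b14⊕b15⊕b20⊕b21⊕b22⊕b23⊕b28⊕b29⊕b30⊕b31 = 0⊕1⊕1⊕0⊕1⊕0⊕0⊕1⊕0⊕0⊕0⊕1⊕1⊕0⊕1⊕1 = 0
s8: b8⊕b9⊕b10⊕b11⊕b12⊕b13⊕b14⊕b15⊕b24⊕b25⊕b26⊕b27⊕b28⊕b29⊕b30⊕b31 = 1⊕1⊕0⊕0⊕1⊕0⊕0⊕1⊕1⊕1⊕0⊕1⊕1⊕0⊕1⊕1 = 0
s16: b16⊕b17⊕b18⊕b19⊕b20⊕b21⊕b22⊕b23⊕b24⊕b25⊕b26⊕b27⊕b28⊕b29⊕b30⊕b31 = 0⊕0⊕0⊕1⊕0⊕0⊕0⊕1⊕1⊕1⊕0⊕1⊕1⊕0⊕1⊕1 = 0
Syndrome (s16...s1) = 00000 → position 0 (no error).
No correction needed.
Data bits at positions 3,5,6,7,9,10,11,12,13,14,15,17,18,19,20,21,22,23,24,25,26,27,28,29,30,31: 11101001001001000111011011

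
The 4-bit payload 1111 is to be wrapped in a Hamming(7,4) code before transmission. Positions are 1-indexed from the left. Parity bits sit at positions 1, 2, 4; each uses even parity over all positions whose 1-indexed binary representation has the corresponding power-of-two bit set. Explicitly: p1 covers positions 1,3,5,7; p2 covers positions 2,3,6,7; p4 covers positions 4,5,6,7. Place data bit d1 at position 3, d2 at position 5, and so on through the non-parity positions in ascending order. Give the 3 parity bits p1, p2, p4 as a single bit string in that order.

111

Place data bits at non-power-of-two positions: b3=1, b5=1, b6=1, b7=1.
p1 = XOR of data positions {3,5,7} = 1⊕1⊕1 = 1
p2 = XOR of data positions {3,6,7} = 1⊕1⊕1 = 1
p4 = XOR of data positions {5,6,7} = 1⊕1⊕1 = 1
Parity bits p1,p2,p4 = 111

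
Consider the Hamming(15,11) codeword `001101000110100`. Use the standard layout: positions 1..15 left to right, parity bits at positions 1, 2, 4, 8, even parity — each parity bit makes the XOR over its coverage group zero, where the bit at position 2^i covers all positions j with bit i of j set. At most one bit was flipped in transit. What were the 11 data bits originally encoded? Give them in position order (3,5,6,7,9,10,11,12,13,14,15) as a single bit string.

s1: b1⊕b3⊕b5⊕b7⊕b9⊕b11⊕b13⊕b15 = 0⊕1⊕0⊕0⊕0⊕1⊕1⊕0 = 1
s2: b2⊕b3⊕b6⊕b7⊕b10⊕b11⊕b14⊕b15 = 0⊕1⊕1⊕0⊕1⊕1⊕0⊕0 = 0
s4: b4⊕b5⊕b6⊕b7⊕b12⊕b13⊕b14⊕b15 = 1⊕0⊕1⊕0⊕0⊕1⊕0⊕0 = 1
s8: b8⊕b9⊕b10⊕b11⊕b12⊕b13⊕b14⊕b15 = 0⊕0⊕1⊕1⊕0⊕1⊕0⊕0 = 1
Syndrome (s8...s1) = 1101 → position 13.
Flip bit 13: corrected codeword = 001101000110000
Data bits at positions 3,5,6,7,9,10,11,12,13,14,15: 10100110000

10100110000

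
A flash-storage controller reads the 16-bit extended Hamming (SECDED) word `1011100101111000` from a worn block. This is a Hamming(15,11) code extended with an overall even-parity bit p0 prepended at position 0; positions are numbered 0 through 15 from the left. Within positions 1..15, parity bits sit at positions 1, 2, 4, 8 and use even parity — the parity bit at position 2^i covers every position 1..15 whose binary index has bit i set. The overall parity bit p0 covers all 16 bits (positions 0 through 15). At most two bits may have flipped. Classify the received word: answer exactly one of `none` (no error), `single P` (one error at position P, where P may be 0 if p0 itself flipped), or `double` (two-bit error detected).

s1: b1⊕b3⊕b5⊕b7⊕b9⊕b11⊕b13⊕b15 = 0⊕1⊕0⊕1⊕1⊕1⊕0⊕0 = 0
s2: b2⊕b3⊕b6⊕b7⊕b10⊕b11⊕b14⊕b15 = 1⊕1⊕0⊕1⊕1⊕1⊕0⊕0 = 1
s4: b4⊕b5⊕b6⊕b7⊕b12⊕b13⊕b14⊕b15 = 1⊕0⊕0⊕1⊕1⊕0⊕0⊕0 = 1
s8: b8⊕b9⊕b10⊕b11⊕b12⊕b13⊕b14⊕b15 = 0⊕1⊕1⊕1⊕1⊕0⊕0⊕0 = 0
Syndrome (s8...s1) = 0110 → position 6.
Overall parity (XOR of all 16 bits, including p0): 1⊕0⊕1⊕1⊕1⊕0⊕0⊕1⊕0⊕1⊕1⊕1⊕1⊕0⊕0⊕0 = 1
Overall=1, syndrome position=6 → single-bit error at position 6.

single 6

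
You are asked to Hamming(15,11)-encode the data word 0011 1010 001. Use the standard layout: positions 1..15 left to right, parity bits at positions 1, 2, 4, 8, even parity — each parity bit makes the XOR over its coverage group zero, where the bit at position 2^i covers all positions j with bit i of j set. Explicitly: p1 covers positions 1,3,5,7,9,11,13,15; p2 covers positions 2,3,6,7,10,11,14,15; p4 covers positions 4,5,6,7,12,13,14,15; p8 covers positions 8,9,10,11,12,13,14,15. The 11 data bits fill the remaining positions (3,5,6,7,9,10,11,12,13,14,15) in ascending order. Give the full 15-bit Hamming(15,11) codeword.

000101111010001

Place data bits at non-power-of-two positions: b3=0, b5=0, b6=1, b7=1, b9=1, b10=0, b11=1, b12=0, b13=0, b14=0, b15=1.
p1 = XOR of data positions {3,5,7,9,11,13,15} = 0⊕0⊕1⊕1⊕1⊕0⊕1 = 0
p2 = XOR of data positions {3,6,7,10,11,14,15} = 0⊕1⊕1⊕0⊕1⊕0⊕1 = 0
p4 = XOR of data positions {5,6,7,12,13,14,15} = 0⊕1⊕1⊕0⊕0⊕0⊕1 = 1
p8 = XOR of data positions {9,10,11,12,13,14,15} = 1⊕0⊕1⊕0⊕0⊕0⊕1 = 1
Codeword b1..b15 = 000101111010001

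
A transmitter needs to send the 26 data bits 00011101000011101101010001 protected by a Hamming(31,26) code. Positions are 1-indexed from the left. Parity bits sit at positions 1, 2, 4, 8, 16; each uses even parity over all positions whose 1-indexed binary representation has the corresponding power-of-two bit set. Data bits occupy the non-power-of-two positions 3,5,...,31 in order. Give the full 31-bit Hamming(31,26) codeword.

Place data bits at non-power-of-two positions: b3=0, b5=0, b6=0, b7=1, b9=1, b10=1, b11=0, b12=1, b13=0, b14=0, b15=0, b17=0, b18=1, b19=1, b20=1, b21=0, b22=1, b23=1, b24=0, b25=1, b26=0, b27=1, b28=0, b29=0, b30=0, b31=1.
p1 = XOR of data positions {3,5,7,9,11,13,15,17,19,21,23,25,27,29,31} = 0⊕0⊕1⊕1⊕0⊕0⊕0⊕0⊕1⊕0⊕1⊕1⊕1⊕0⊕1 = 1
p2 = XOR of data positions {3,6,7,10,11,14,15,18,19,22,23,26,27,30,31} = 0⊕0⊕1⊕1⊕0⊕0⊕0⊕1⊕1⊕1⊕1⊕0⊕1⊕0⊕1 = 0
p4 = XOR of data positions {5,6,7,12,13,14,15,20,21,22,23,28,29,30,31} = 0⊕0⊕1⊕1⊕0⊕0⊕0⊕1⊕0⊕1⊕1⊕0⊕0⊕0⊕1 = 0
p8 = XOR of data positions {9,10,11,12,13,14,15,24,25,26,27,28,29,30,31} = 1⊕1⊕0⊕1⊕0⊕0⊕0⊕0⊕1⊕0⊕1⊕0⊕0⊕0⊕1 = 0
p16 = XOR of data positions {17,18,19,20,21,22,23,24,25,26,27,28,29,30,31} = 0⊕1⊕1⊕1⊕0⊕1⊕1⊕0⊕1⊕0⊕1⊕0⊕0⊕0⊕1 = 0
Codeword b1..b31 = 1000001011010000011101101010001

1000001011010000011101101010001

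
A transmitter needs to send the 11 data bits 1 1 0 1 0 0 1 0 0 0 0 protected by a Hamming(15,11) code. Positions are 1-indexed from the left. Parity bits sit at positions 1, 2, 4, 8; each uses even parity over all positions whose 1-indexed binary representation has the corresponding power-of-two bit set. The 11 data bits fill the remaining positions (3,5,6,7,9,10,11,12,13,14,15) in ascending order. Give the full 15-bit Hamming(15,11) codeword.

011010110010000

Place data bits at non-power-of-two positions: b3=1, b5=1, b6=0, b7=1, b9=0, b10=0, b11=1, b12=0, b13=0, b14=0, b15=0.
p1 = XOR of data positions {3,5,7,9,11,13,15} = 1⊕1⊕1⊕0⊕1⊕0⊕0 = 0
p2 = XOR of data positions {3,6,7,10,11,14,15} = 1⊕0⊕1⊕0⊕1⊕0⊕0 = 1
p4 = XOR of data positions {5,6,7,12,13,14,15} = 1⊕0⊕1⊕0⊕0⊕0⊕0 = 0
p8 = XOR of data positions {9,10,11,12,13,14,15} = 0⊕0⊕1⊕0⊕0⊕0⊕0 = 1
Codeword b1..b15 = 011010110010000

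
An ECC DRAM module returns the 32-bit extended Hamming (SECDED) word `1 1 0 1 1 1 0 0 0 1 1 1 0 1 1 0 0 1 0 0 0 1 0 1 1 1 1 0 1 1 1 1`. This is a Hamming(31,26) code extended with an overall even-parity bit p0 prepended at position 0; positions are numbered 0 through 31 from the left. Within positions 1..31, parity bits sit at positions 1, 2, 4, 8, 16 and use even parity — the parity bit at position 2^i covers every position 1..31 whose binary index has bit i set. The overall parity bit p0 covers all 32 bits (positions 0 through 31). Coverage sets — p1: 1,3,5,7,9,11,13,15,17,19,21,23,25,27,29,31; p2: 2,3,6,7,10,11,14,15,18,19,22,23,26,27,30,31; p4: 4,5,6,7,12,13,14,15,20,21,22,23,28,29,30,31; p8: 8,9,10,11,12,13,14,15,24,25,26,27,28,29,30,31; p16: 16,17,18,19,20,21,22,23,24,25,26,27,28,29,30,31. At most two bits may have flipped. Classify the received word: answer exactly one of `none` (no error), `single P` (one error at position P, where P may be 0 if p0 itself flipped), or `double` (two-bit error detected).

none

s1: b1⊕b3⊕b5⊕b7⊕b9⊕b11⊕b13⊕b15⊕b17⊕b19⊕b21⊕b23⊕b25⊕b27⊕b29⊕b31 = 1⊕1⊕1⊕0⊕1⊕1⊕1⊕0⊕1⊕0⊕1⊕1⊕1⊕0⊕1⊕1 = 0
s2: b2⊕b3⊕b6⊕b7⊕b10⊕b11⊕b14⊕b15⊕b18⊕b19⊕b22⊕b23⊕b26⊕b27⊕b30⊕b31 = 0⊕1⊕0⊕0⊕1⊕1⊕1⊕0⊕0⊕0⊕0⊕1⊕1⊕0⊕1⊕1 = 0
s4: b4⊕b5⊕b6⊕b7⊕b12⊕b13⊕b14⊕b15⊕b20⊕b21⊕b22⊕b23⊕b28⊕b29⊕b30⊕b31 = 1⊕1⊕0⊕0⊕0⊕1⊕1⊕0⊕0⊕1⊕0⊕1⊕1⊕1⊕1⊕1 = 0
s8: b8⊕b9⊕b10⊕b11⊕b12⊕b13⊕b14⊕b15⊕b24⊕b25⊕b26⊕b27⊕b28⊕b29⊕b30⊕b31 = 0⊕1⊕1⊕1⊕0⊕1⊕1⊕0⊕1⊕1⊕1⊕0⊕1⊕1⊕1⊕1 = 0
s16: b16⊕b17⊕b18⊕b19⊕b20⊕b21⊕b22⊕b23⊕b24⊕b25⊕b26⊕b27⊕b28⊕b29⊕b30⊕b31 = 0⊕1⊕0⊕0⊕0⊕1⊕0⊕1⊕1⊕1⊕1⊕0⊕1⊕1⊕1⊕1 = 0
Syndrome (s16...s1) = 00000 → position 0 (no error).
Overall parity (XOR of all 32 bits, including p0): 1⊕1⊕0⊕1⊕1⊕1⊕0⊕0⊕0⊕1⊕1⊕1⊕0⊕1⊕1⊕0⊕0⊕1⊕0⊕0⊕0⊕1⊕0⊕1⊕1⊕1⊕1⊕0⊕1⊕1⊕1⊕1 = 0
Overall=0, syndrome position=0 → no error.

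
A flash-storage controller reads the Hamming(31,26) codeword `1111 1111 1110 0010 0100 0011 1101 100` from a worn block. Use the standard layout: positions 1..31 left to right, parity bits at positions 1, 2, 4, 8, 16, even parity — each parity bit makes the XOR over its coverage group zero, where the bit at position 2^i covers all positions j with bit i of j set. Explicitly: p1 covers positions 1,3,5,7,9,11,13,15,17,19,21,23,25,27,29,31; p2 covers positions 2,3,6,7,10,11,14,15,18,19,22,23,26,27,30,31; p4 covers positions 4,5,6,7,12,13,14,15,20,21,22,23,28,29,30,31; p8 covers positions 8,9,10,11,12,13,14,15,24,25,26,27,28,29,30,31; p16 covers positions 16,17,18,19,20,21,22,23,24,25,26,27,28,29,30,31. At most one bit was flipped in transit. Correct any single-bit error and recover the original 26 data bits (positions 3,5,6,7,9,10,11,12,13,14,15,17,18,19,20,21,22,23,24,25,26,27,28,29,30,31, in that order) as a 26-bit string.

s1: b1⊕b3⊕b5⊕b7⊕b9⊕b11⊕b13⊕b15⊕b17⊕b19⊕b21⊕b23⊕b25⊕b27⊕b29⊕b31 = 1⊕1⊕1⊕1⊕1⊕1⊕0⊕1⊕0⊕0⊕0⊕1⊕1⊕0⊕1⊕0 = 0
s2: b2⊕b3⊕b6⊕b7⊕b10⊕b11⊕b14⊕b15⊕b18⊕b19⊕b22⊕b23⊕b26⊕b27⊕b30⊕b31 = 1⊕1⊕1⊕1⊕1⊕1⊕0⊕1⊕1⊕0⊕0⊕1⊕1⊕0⊕0⊕0 = 0
s4: b4⊕b5⊕b6⊕b7⊕b12⊕b13⊕b14⊕b15⊕b20⊕b21⊕b22⊕b23⊕b28⊕b29⊕b30⊕b31 = 1⊕1⊕1⊕1⊕0⊕0⊕0⊕1⊕0⊕0⊕0⊕1⊕1⊕1⊕0⊕0 = 0
s8: b8⊕b9⊕b10⊕b11⊕b12⊕b13⊕b14⊕b15⊕b24⊕b25⊕b26⊕b27⊕b28⊕b29⊕b30⊕b31 = 1⊕1⊕1⊕1⊕0⊕0⊕0⊕1⊕1⊕1⊕1⊕0⊕1⊕1⊕0⊕0 = 0
s16: b16⊕b17⊕b18⊕b19⊕b20⊕b21⊕b22⊕b23⊕b24⊕b25⊕b26⊕b27⊕b28⊕b29⊕b30⊕b31 = 0⊕0⊕1⊕0⊕0⊕0⊕0⊕1⊕1⊕1⊕1⊕0⊕1⊕1⊕0⊕0 = 1
Syndrome (s16...s1) = 10000 → position 16.
Flip bit 16: corrected codeword = 1111111111100011010000111101100
Data bits at positions 3,5,6,7,9,10,11,12,13,14,15,17,18,19,20,21,22,23,24,25,26,27,28,29,30,31: 11111110001010000111101100

11111110001010000111101100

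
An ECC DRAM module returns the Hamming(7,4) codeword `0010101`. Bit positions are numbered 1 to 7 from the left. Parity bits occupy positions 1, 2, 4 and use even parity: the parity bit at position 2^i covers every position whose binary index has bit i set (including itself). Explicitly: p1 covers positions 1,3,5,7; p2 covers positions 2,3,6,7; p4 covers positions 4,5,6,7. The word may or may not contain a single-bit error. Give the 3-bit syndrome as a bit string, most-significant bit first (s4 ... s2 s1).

s1: b1⊕b3⊕b5⊕b7 = 0⊕1⊕1⊕1 = 1
s2: b2⊕b3⊕b6⊕b7 = 0⊕1⊕0⊕1 = 0
s4: b4⊕b5⊕b6⊕b7 = 0⊕1⊕0⊕1 = 0
Syndrome (s4...s1) = 001 → position 1.

001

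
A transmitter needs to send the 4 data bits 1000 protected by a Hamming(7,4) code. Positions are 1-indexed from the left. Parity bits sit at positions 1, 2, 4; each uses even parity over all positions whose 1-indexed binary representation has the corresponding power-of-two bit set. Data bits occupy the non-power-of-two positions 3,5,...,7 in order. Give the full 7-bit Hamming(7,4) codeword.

Place data bits at non-power-of-two positions: b3=1, b5=0, b6=0, b7=0.
p1 = XOR of data positions {3,5,7} = 1⊕0⊕0 = 1
p2 = XOR of data positions {3,6,7} = 1⊕0⊕0 = 1
p4 = XOR of data positions {5,6,7} = 0⊕0⊕0 = 0
Codeword b1..b7 = 1110000

1110000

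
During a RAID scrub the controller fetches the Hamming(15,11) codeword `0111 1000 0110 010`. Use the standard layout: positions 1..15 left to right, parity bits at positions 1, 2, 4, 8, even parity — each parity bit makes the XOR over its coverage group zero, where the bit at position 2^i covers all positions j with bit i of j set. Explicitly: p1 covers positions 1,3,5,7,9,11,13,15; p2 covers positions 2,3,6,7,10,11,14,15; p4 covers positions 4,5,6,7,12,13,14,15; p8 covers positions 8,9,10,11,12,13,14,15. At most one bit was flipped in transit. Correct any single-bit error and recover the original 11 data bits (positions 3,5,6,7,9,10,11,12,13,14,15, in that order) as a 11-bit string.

s1: b1⊕b3⊕b5⊕b7⊕b9⊕b11⊕b13⊕b15 = 0⊕1⊕1⊕0⊕0⊕1⊕0⊕0 = 1
s2: b2⊕b3⊕b6⊕b7⊕b10⊕b11⊕b14⊕b15 = 1⊕1⊕0⊕0⊕1⊕1⊕1⊕0 = 1
s4: b4⊕b5⊕b6⊕b7⊕b12⊕b13⊕b14⊕b15 = 1⊕1⊕0⊕0⊕0⊕0⊕1⊕0 = 1
s8: b8⊕b9⊕b10⊕b11⊕b12⊕b13⊕b14⊕b15 = 0⊕0⊕1⊕1⊕0⊕0⊕1⊕0 = 1
Syndrome (s8...s1) = 1111 → position 15.
Flip bit 15: corrected codeword = 011110000110011
Data bits at positions 3,5,6,7,9,10,11,12,13,14,15: 11000110011

11000110011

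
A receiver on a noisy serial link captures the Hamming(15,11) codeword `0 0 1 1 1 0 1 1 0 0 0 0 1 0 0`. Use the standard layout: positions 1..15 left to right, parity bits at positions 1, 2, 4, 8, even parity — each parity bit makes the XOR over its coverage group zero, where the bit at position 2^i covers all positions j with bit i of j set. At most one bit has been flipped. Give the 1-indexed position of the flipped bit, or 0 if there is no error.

s1: b1⊕b3⊕b5⊕b7⊕b9⊕b11⊕b13⊕b15 = 0⊕1⊕1⊕1⊕0⊕0⊕1⊕0 = 0
s2: b2⊕b3⊕b6⊕b7⊕b10⊕b11⊕b14⊕b15 = 0⊕1⊕0⊕1⊕0⊕0⊕0⊕0 = 0
s4: b4⊕b5⊕b6⊕b7⊕b12⊕b13⊕b14⊕b15 = 1⊕1⊕0⊕1⊕0⊕1⊕0⊕0 = 0
s8: b8⊕b9⊕b10⊕b11⊕b12⊕b13⊕b14⊕b15 = 1⊕0⊕0⊕0⊕0⊕1⊕0⊕0 = 0
Syndrome (s8...s1) = 0000 → position 0 (no error).

0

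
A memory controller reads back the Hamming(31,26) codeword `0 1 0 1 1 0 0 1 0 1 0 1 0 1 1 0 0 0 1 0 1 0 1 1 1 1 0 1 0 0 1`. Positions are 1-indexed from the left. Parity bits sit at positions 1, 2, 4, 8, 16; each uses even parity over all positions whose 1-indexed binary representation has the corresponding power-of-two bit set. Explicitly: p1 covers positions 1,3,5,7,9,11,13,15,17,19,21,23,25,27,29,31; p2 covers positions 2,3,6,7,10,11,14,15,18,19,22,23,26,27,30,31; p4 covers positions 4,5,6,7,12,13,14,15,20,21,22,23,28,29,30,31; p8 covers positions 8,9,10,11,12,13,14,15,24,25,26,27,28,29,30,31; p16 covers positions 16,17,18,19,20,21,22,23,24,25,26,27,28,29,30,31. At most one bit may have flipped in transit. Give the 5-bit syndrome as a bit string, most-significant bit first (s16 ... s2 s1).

s1: b1⊕b3⊕b5⊕b7⊕b9⊕b11⊕b13⊕b15⊕b17⊕b19⊕b21⊕b23⊕b25⊕b27⊕b29⊕b31 = 0⊕0⊕1⊕0⊕0⊕0⊕0⊕1⊕0⊕1⊕1⊕1⊕1⊕0⊕0⊕1 = 1
s2: b2⊕b3⊕b6⊕b7⊕b10⊕b11⊕b14⊕b15⊕b18⊕b19⊕b22⊕b23⊕b26⊕b27⊕b30⊕b31 = 1⊕0⊕0⊕0⊕1⊕0⊕1⊕1⊕0⊕1⊕0⊕1⊕1⊕0⊕0⊕1 = 0
s4: b4⊕b5⊕b6⊕b7⊕b12⊕b13⊕b14⊕b15⊕b20⊕b21⊕b22⊕b23⊕b28⊕b29⊕b30⊕b31 = 1⊕1⊕0⊕0⊕1⊕0⊕1⊕1⊕0⊕1⊕0⊕1⊕1⊕0⊕0⊕1 = 1
s8: b8⊕b9⊕b10⊕b11⊕b12⊕b13⊕b14⊕b15⊕b24⊕b25⊕b26⊕b27⊕b28⊕b29⊕b30⊕b31 = 1⊕0⊕1⊕0⊕1⊕0⊕1⊕1⊕1⊕1⊕1⊕0⊕1⊕0⊕0⊕1 = 0
s16: b16⊕b17⊕b18⊕b19⊕b20⊕b21⊕b22⊕b23⊕b24⊕b25⊕b26⊕b27⊕b28⊕b29⊕b30⊕b31 = 0⊕0⊕0⊕1⊕0⊕1⊕0⊕1⊕1⊕1⊕1⊕0⊕1⊕0⊕0⊕1 = 0
Syndrome (s16...s1) = 00101 → position 5.

00101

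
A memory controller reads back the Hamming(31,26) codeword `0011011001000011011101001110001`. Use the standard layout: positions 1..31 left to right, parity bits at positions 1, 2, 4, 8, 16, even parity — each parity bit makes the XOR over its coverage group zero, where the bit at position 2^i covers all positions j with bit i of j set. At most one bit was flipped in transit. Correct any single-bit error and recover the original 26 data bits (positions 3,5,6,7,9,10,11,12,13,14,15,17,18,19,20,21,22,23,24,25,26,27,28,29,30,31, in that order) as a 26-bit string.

s1: b1⊕b3⊕b5⊕b7⊕b9⊕b11⊕b13⊕b15⊕b17⊕b19⊕b21⊕b23⊕b25⊕b27⊕b29⊕b31 = 0⊕1⊕0⊕1⊕0⊕0⊕0⊕1⊕0⊕1⊕0⊕0⊕1⊕1⊕0⊕1 = 1
s2: b2⊕b3⊕b6⊕b7⊕b10⊕b11⊕b14⊕b15⊕b18⊕b19⊕b22⊕b23⊕b26⊕b27⊕b30⊕b31 = 0⊕1⊕1⊕1⊕1⊕0⊕0⊕1⊕1⊕1⊕1⊕0⊕1⊕1⊕0⊕1 = 1
s4: b4⊕b5⊕b6⊕b7⊕b12⊕b13⊕b14⊕b15⊕b20⊕b21⊕b22⊕b23⊕b28⊕b29⊕b30⊕b31 = 1⊕0⊕1⊕1⊕0⊕0⊕0⊕1⊕1⊕0⊕1⊕0⊕0⊕0⊕0⊕1 = 1
s8: b8⊕b9⊕b10⊕b11⊕b12⊕b13⊕b14⊕b15⊕b24⊕b25⊕b26⊕b27⊕b28⊕b29⊕b30⊕b31 = 0⊕0⊕1⊕0⊕0⊕0⊕0⊕1⊕0⊕1⊕1⊕1⊕0⊕0⊕0⊕1 = 0
s16: b16⊕b17⊕b18⊕b19⊕b20⊕b21⊕b22⊕b23⊕b24⊕b25⊕b26⊕b27⊕b28⊕b29⊕b30⊕b31 = 1⊕0⊕1⊕1⊕1⊕0⊕1⊕0⊕0⊕1⊕1⊕1⊕0⊕0⊕0⊕1 = 1
Syndrome (s16...s1) = 10111 → position 23.
Flip bit 23: corrected codeword = 0011011001000011011101101110001
Data bits at positions 3,5,6,7,9,10,11,12,13,14,15,17,18,19,20,21,22,23,24,25,26,27,28,29,30,31: 10110100001011101101110001

10110100001011101101110001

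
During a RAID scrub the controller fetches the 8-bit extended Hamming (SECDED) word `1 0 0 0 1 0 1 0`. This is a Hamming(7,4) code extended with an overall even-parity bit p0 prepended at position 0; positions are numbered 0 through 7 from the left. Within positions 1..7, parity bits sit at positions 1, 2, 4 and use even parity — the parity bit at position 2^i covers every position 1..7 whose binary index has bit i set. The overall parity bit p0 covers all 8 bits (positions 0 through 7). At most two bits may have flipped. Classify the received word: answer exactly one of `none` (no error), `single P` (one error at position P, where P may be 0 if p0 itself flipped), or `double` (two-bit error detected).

single 2

s1: b1⊕b3⊕b5⊕b7 = 0⊕0⊕0⊕0 = 0
s2: b2⊕b3⊕b6⊕b7 = 0⊕0⊕1⊕0 = 1
s4: b4⊕b5⊕b6⊕b7 = 1⊕0⊕1⊕0 = 0
Syndrome (s4...s1) = 010 → position 2.
Overall parity (XOR of all 8 bits, including p0): 1⊕0⊕0⊕0⊕1⊕0⊕1⊕0 = 1
Overall=1, syndrome position=2 → single-bit error at position 2.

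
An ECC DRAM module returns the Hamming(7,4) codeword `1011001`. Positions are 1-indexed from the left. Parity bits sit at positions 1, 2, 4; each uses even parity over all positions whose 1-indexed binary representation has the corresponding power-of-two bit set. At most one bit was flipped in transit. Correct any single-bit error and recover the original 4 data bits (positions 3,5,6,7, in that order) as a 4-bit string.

s1: b1⊕b3⊕b5⊕b7 = 1⊕1⊕0⊕1 = 1
s2: b2⊕b3⊕b6⊕b7 = 0⊕1⊕0⊕1 = 0
s4: b4⊕b5⊕b6⊕b7 = 1⊕0⊕0⊕1 = 0
Syndrome (s4...s1) = 001 → position 1.
Flip bit 1: corrected codeword = 0011001
Data bits at positions 3,5,6,7: 1001

1001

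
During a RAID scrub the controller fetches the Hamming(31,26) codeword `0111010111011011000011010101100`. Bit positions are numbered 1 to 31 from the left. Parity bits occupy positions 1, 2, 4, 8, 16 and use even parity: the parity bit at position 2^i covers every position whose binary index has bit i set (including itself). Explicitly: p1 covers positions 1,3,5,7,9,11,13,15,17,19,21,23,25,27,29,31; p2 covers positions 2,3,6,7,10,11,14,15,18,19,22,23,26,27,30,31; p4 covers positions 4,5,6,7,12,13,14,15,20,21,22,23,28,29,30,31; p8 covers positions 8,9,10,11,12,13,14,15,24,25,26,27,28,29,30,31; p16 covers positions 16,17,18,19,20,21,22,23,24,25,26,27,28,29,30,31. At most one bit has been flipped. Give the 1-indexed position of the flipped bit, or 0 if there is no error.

22

s1: b1⊕b3⊕b5⊕b7⊕b9⊕b11⊕b13⊕b15⊕b17⊕b19⊕b21⊕b23⊕b25⊕b27⊕b29⊕b31 = 0⊕1⊕0⊕0⊕1⊕0⊕1⊕1⊕0⊕0⊕1⊕0⊕0⊕0⊕1⊕0 = 0
s2: b2⊕b3⊕b6⊕b7⊕b10⊕b11⊕b14⊕b15⊕b18⊕b19⊕b22⊕b23⊕b26⊕b27⊕b30⊕b31 = 1⊕1⊕1⊕0⊕1⊕0⊕0⊕1⊕0⊕0⊕1⊕0⊕1⊕0⊕0⊕0 = 1
s4: b4⊕b5⊕b6⊕b7⊕b12⊕b13⊕b14⊕b15⊕b20⊕b21⊕b22⊕b23⊕b28⊕b29⊕b30⊕b31 = 1⊕0⊕1⊕0⊕1⊕1⊕0⊕1⊕0⊕1⊕1⊕0⊕1⊕1⊕0⊕0 = 1
s8: b8⊕b9⊕b10⊕b11⊕b12⊕b13⊕b14⊕b15⊕b24⊕b25⊕b26⊕b27⊕b28⊕b29⊕b30⊕b31 = 1⊕1⊕1⊕0⊕1⊕1⊕0⊕1⊕1⊕0⊕1⊕0⊕1⊕1⊕0⊕0 = 0
s16: b16⊕b17⊕b18⊕b19⊕b20⊕b21⊕b22⊕b23⊕b24⊕b25⊕b26⊕b27⊕b28⊕b29⊕b30⊕b31 = 1⊕0⊕0⊕0⊕0⊕1⊕1⊕0⊕1⊕0⊕1⊕0⊕1⊕1⊕0⊕0 = 1
Syndrome (s16...s1) = 10110 → position 22.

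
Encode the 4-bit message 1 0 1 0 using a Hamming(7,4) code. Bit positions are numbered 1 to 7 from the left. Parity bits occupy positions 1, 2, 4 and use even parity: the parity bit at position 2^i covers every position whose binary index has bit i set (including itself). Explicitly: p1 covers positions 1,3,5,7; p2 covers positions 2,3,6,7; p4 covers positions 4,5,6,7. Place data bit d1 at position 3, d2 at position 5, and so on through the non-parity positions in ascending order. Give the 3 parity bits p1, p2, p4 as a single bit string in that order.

Place data bits at non-power-of-two positions: b3=1, b5=0, b6=1, b7=0.
p1 = XOR of data positions {3,5,7} = 1⊕0⊕0 = 1
p2 = XOR of data positions {3,6,7} = 1⊕1⊕0 = 0
p4 = XOR of data positions {5,6,7} = 0⊕1⊕0 = 1
Parity bits p1,p2,p4 = 101

101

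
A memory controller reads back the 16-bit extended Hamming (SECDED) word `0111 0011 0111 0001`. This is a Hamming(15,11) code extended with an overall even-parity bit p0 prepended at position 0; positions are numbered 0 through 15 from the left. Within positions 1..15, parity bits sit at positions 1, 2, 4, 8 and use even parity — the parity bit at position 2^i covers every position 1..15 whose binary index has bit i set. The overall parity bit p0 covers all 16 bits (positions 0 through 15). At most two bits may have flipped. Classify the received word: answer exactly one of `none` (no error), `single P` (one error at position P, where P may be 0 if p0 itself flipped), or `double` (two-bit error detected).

s1: b1⊕b3⊕b5⊕b7⊕b9⊕b11⊕b13⊕b15 = 1⊕1⊕0⊕1⊕1⊕1⊕0⊕1 = 0
s2: b2⊕b3⊕b6⊕b7⊕b10⊕b11⊕b14⊕b15 = 1⊕1⊕1⊕1⊕1⊕1⊕0⊕1 = 1
s4: b4⊕b5⊕b6⊕b7⊕b12⊕b13⊕b14⊕b15 = 0⊕0⊕1⊕1⊕0⊕0⊕0⊕1 = 1
s8: b8⊕b9⊕b10⊕b11⊕b12⊕b13⊕b14⊕b15 = 0⊕1⊕1⊕1⊕0⊕0⊕0⊕1 = 0
Syndrome (s8...s1) = 0110 → position 6.
Overall parity (XOR of all 16 bits, including p0): 0⊕1⊕1⊕1⊕0⊕0⊕1⊕1⊕0⊕1⊕1⊕1⊕0⊕0⊕0⊕1 = 1
Overall=1, syndrome position=6 → single-bit error at position 6.

single 6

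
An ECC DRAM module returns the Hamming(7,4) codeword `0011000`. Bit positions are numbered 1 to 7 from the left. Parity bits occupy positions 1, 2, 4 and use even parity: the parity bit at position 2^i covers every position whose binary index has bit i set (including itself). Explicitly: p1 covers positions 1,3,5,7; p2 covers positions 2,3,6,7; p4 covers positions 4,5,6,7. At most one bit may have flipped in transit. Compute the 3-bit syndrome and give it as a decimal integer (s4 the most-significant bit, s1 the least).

7

s1: b1⊕b3⊕b5⊕b7 = 0⊕1⊕0⊕0 = 1
s2: b2⊕b3⊕b6⊕b7 = 0⊕1⊕0⊕0 = 1
s4: b4⊕b5⊕b6⊕b7 = 1⊕0⊕0⊕0 = 1
Syndrome (s4...s1) = 111 → position 7.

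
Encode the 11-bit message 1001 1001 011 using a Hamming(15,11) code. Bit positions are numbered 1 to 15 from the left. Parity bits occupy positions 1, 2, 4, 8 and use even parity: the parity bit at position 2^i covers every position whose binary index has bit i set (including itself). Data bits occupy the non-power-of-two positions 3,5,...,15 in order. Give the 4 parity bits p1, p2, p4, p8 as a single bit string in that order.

0000

Place data bits at non-power-of-two positions: b3=1, b5=0, b6=0, b7=1, b9=1, b10=0, b11=0, b12=1, b13=0, b14=1, b15=1.
p1 = XOR of data positions {3,5,7,9,11,13,15} = 1⊕0⊕1⊕1⊕0⊕0⊕1 = 0
p2 = XOR of data positions {3,6,7,10,11,14,15} = 1⊕0⊕1⊕0⊕0⊕1⊕1 = 0
p4 = XOR of data positions {5,6,7,12,13,14,15} = 0⊕0⊕1⊕1⊕0⊕1⊕1 = 0
p8 = XOR of data positions {9,10,11,12,13,14,15} = 1⊕0⊕0⊕1⊕0⊕1⊕1 = 0
Parity bits p1,p2,p4,p8 = 0000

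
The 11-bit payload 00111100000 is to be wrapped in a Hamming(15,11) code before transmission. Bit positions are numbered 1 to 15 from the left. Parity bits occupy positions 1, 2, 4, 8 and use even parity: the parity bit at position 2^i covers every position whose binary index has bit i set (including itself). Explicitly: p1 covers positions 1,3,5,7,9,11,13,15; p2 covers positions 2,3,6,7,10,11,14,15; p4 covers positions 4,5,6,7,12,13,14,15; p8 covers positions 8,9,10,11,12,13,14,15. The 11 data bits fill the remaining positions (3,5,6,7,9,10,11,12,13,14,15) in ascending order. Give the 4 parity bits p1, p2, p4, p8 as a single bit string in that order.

Place data bits at non-power-of-two positions: b3=0, b5=0, b6=1, b7=1, b9=1, b10=1, b11=0, b12=0, b13=0, b14=0, b15=0.
p1 = XOR of data positions {3,5,7,9,11,13,15} = 0⊕0⊕1⊕1⊕0⊕0⊕0 = 0
p2 = XOR of data positions {3,6,7,10,11,14,15} = 0⊕1⊕1⊕1⊕0⊕0⊕0 = 1
p4 = XOR of data positions {5,6,7,12,13,14,15} = 0⊕1⊕1⊕0⊕0⊕0⊕0 = 0
p8 = XOR of data positions {9,10,11,12,13,14,15} = 1⊕1⊕0⊕0⊕0⊕0⊕0 = 0
Parity bits p1,p2,p4,p8 = 0100

0100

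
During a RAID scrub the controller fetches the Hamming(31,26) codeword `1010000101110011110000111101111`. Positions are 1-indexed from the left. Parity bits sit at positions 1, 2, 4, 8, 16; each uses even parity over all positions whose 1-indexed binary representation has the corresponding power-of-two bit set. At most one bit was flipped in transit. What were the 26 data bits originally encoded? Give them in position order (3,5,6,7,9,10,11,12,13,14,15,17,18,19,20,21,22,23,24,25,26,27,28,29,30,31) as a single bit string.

10000111001110000011101111

s1: b1⊕b3⊕b5⊕b7⊕b9⊕b11⊕b13⊕b15⊕b17⊕b19⊕b21⊕b23⊕b25⊕b27⊕b29⊕b31 = 1⊕1⊕0⊕0⊕0⊕1⊕0⊕1⊕1⊕0⊕0⊕1⊕1⊕0⊕1⊕1 = 1
s2: b2⊕b3⊕b6⊕b7⊕b10⊕b11⊕b14⊕b15⊕b18⊕b19⊕b22⊕b23⊕b26⊕b27⊕b30⊕b31 = 0⊕1⊕0⊕0⊕1⊕1⊕0⊕1⊕1⊕0⊕0⊕1⊕1⊕0⊕1⊕1 = 1
s4: b4⊕b5⊕b6⊕b7⊕b12⊕b13⊕b14⊕b15⊕b20⊕b21⊕b22⊕b23⊕b28⊕b29⊕b30⊕b31 = 0⊕0⊕0⊕0⊕1⊕0⊕0⊕1⊕0⊕0⊕0⊕1⊕1⊕1⊕1⊕1 = 1
s8: b8⊕b9⊕b10⊕b11⊕b12⊕b13⊕b14⊕b15⊕b24⊕b25⊕b26⊕b27⊕b28⊕b29⊕b30⊕b31 = 1⊕0⊕1⊕1⊕1⊕0⊕0⊕1⊕1⊕1⊕1⊕0⊕1⊕1⊕1⊕1 = 0
s16: b16⊕b17⊕b18⊕b19⊕b20⊕b21⊕b22⊕b23⊕b24⊕b25⊕b26⊕b27⊕b28⊕b29⊕b30⊕b31 = 1⊕1⊕1⊕0⊕0⊕0⊕0⊕1⊕1⊕1⊕1⊕0⊕1⊕1⊕1⊕1 = 1
Syndrome (s16...s1) = 10111 → position 23.
Flip bit 23: corrected codeword = 1010000101110011110000011101111
Data bits at positions 3,5,6,7,9,10,11,12,13,14,15,17,18,19,20,21,22,23,24,25,26,27,28,29,30,31: 10000111001110000011101111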